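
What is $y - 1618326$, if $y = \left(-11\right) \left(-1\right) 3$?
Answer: $-1618293$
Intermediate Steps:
$y = 33$ ($y = 11 \cdot 3 = 33$)
$y - 1618326 = 33 - 1618326 = -1618293$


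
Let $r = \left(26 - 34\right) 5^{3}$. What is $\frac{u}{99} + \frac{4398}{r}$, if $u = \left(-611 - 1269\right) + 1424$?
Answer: $- \frac{148567}{16500} \approx -9.0041$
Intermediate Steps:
$u = -456$ ($u = -1880 + 1424 = -456$)
$r = -1000$ ($r = \left(-8\right) 125 = -1000$)
$\frac{u}{99} + \frac{4398}{r} = - \frac{456}{99} + \frac{4398}{-1000} = \left(-456\right) \frac{1}{99} + 4398 \left(- \frac{1}{1000}\right) = - \frac{152}{33} - \frac{2199}{500} = - \frac{148567}{16500}$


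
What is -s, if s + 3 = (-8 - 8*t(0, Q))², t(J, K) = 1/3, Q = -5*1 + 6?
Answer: -997/9 ≈ -110.78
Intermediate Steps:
Q = 1 (Q = -5 + 6 = 1)
t(J, K) = ⅓
s = 997/9 (s = -3 + (-8 - 8*⅓)² = -3 + (-8 - 8/3)² = -3 + (-32/3)² = -3 + 1024/9 = 997/9 ≈ 110.78)
-s = -1*997/9 = -997/9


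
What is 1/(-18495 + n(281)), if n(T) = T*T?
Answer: 1/60466 ≈ 1.6538e-5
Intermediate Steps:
n(T) = T²
1/(-18495 + n(281)) = 1/(-18495 + 281²) = 1/(-18495 + 78961) = 1/60466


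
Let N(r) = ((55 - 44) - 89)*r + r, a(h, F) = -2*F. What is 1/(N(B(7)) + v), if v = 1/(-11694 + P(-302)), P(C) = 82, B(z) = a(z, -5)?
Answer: -11612/8941241 ≈ -0.0012987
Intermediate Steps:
B(z) = 10 (B(z) = -2*(-5) = 10)
N(r) = -77*r (N(r) = (11 - 89)*r + r = -78*r + r = -77*r)
v = -1/11612 (v = 1/(-11694 + 82) = 1/(-11612) = -1/11612 ≈ -8.6118e-5)
1/(N(B(7)) + v) = 1/(-77*10 - 1/11612) = 1/(-770 - 1/11612) = 1/(-8941241/11612) = -11612/8941241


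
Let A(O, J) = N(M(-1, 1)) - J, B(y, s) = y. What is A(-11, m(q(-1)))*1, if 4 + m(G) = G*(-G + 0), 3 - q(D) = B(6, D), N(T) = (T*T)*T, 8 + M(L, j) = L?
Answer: -716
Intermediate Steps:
M(L, j) = -8 + L
N(T) = T³ (N(T) = T²*T = T³)
q(D) = -3 (q(D) = 3 - 1*6 = 3 - 6 = -3)
m(G) = -4 - G² (m(G) = -4 + G*(-G + 0) = -4 + G*(-G) = -4 - G²)
A(O, J) = -729 - J (A(O, J) = (-8 - 1)³ - J = (-9)³ - J = -729 - J)
A(-11, m(q(-1)))*1 = (-729 - (-4 - 1*(-3)²))*1 = (-729 - (-4 - 1*9))*1 = (-729 - (-4 - 9))*1 = (-729 - 1*(-13))*1 = (-729 + 13)*1 = -716*1 = -716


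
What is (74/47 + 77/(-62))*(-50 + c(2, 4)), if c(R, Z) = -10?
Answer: -29070/1457 ≈ -19.952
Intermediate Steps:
(74/47 + 77/(-62))*(-50 + c(2, 4)) = (74/47 + 77/(-62))*(-50 - 10) = (74*(1/47) + 77*(-1/62))*(-60) = (74/47 - 77/62)*(-60) = (969/2914)*(-60) = -29070/1457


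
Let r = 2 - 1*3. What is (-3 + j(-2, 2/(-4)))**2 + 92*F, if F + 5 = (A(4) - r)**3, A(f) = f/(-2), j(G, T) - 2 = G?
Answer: -543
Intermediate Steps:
r = -1 (r = 2 - 3 = -1)
j(G, T) = 2 + G
A(f) = -f/2 (A(f) = f*(-1/2) = -f/2)
F = -6 (F = -5 + (-1/2*4 - 1*(-1))**3 = -5 + (-2 + 1)**3 = -5 + (-1)**3 = -5 - 1 = -6)
(-3 + j(-2, 2/(-4)))**2 + 92*F = (-3 + (2 - 2))**2 + 92*(-6) = (-3 + 0)**2 - 552 = (-3)**2 - 552 = 9 - 552 = -543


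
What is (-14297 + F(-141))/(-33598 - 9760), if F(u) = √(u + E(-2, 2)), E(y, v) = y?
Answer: 14297/43358 - I*√143/43358 ≈ 0.32974 - 0.0002758*I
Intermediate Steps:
F(u) = √(-2 + u) (F(u) = √(u - 2) = √(-2 + u))
(-14297 + F(-141))/(-33598 - 9760) = (-14297 + √(-2 - 141))/(-33598 - 9760) = (-14297 + √(-143))/(-43358) = (-14297 + I*√143)*(-1/43358) = 14297/43358 - I*√143/43358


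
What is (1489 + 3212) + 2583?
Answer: 7284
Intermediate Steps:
(1489 + 3212) + 2583 = 4701 + 2583 = 7284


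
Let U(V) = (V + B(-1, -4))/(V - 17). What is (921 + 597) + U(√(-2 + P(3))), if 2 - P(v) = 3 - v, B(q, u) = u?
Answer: 25810/17 ≈ 1518.2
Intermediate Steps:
P(v) = -1 + v (P(v) = 2 - (3 - v) = 2 + (-3 + v) = -1 + v)
U(V) = (-4 + V)/(-17 + V) (U(V) = (V - 4)/(V - 17) = (-4 + V)/(-17 + V))
(921 + 597) + U(√(-2 + P(3))) = (921 + 597) + (-4 + √(-2 + (-1 + 3)))/(-17 + √(-2 + (-1 + 3))) = 1518 + (-4 + √(-2 + 2))/(-17 + √(-2 + 2)) = 1518 + (-4 + √0)/(-17 + √0) = 1518 + (-4 + 0)/(-17 + 0) = 1518 - 4/(-17) = 1518 - 1/17*(-4) = 1518 + 4/17 = 25810/17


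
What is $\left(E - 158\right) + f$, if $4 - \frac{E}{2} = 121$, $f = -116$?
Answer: $-508$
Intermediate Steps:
$E = -234$ ($E = 8 - 242 = -234$)
$\left(E - 158\right) + f = \left(-234 - 158\right) - 116 = -392 - 116 = -508$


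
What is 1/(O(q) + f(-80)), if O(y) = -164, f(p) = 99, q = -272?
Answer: -1/65 ≈ -0.015385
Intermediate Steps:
1/(O(q) + f(-80)) = 1/(-164 + 99) = 1/(-65) = -1/65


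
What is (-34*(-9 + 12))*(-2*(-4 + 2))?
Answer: -408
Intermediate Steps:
(-34*(-9 + 12))*(-2*(-4 + 2)) = (-34*3)*(-2*(-2)) = -102*4 = -408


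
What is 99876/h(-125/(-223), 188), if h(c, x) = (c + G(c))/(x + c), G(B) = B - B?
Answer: 4199685924/125 ≈ 3.3598e+7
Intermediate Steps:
G(B) = 0
h(c, x) = c/(c + x) (h(c, x) = (c + 0)/(x + c) = c/(c + x))
99876/h(-125/(-223), 188) = 99876/(((-125/(-223))/(-125/(-223) + 188))) = 99876/(((-125*(-1/223))/(-125*(-1/223) + 188))) = 99876/((125/(223*(125/223 + 188)))) = 99876/((125/(223*(42049/223)))) = 99876/(((125/223)*(223/42049))) = 99876/(125/42049) = 99876*(42049/125) = 4199685924/125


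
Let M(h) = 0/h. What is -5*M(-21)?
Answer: 0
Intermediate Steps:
M(h) = 0
-5*M(-21) = -5*0 = 0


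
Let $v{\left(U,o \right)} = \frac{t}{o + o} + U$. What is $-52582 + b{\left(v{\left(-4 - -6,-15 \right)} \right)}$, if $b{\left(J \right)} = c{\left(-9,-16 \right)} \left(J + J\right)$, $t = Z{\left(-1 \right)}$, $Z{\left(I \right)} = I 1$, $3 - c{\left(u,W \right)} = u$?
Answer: $- \frac{262666}{5} \approx -52533.0$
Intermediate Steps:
$c{\left(u,W \right)} = 3 - u$
$Z{\left(I \right)} = I$
$t = -1$
$v{\left(U,o \right)} = U - \frac{1}{2 o}$ ($v{\left(U,o \right)} = \frac{1}{o + o} \left(-1\right) + U = \frac{1}{2 o} \left(-1\right) + U = - \frac{1}{2 o} + U = U - \frac{1}{2 o}$)
$b{\left(J \right)} = 24 J$ ($b{\left(J \right)} = \left(3 - -9\right) \left(J + J\right) = \left(3 + 9\right) 2 J = 12 \cdot 2 J = 24 J$)
$-52582 + b{\left(v{\left(-4 - -6,-15 \right)} \right)} = -52582 + 24 \left(\left(-4 - -6\right) - \frac{1}{2 \left(-15\right)}\right) = -52582 + 24 \left(\left(-4 + 6\right) - - \frac{1}{30}\right) = -52582 + 24 \left(2 + \frac{1}{30}\right) = -52582 + 24 \cdot \frac{61}{30} = -52582 + \frac{244}{5} = - \frac{262666}{5}$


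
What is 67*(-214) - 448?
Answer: -14786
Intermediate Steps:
67*(-214) - 448 = -14338 - 448 = -14786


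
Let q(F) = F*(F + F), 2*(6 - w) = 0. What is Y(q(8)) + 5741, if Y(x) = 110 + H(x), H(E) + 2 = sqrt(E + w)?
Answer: 5849 + sqrt(134) ≈ 5860.6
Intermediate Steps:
w = 6 (w = 6 - 1/2*0 = 6 + 0 = 6)
H(E) = -2 + sqrt(6 + E) (H(E) = -2 + sqrt(E + 6) = -2 + sqrt(6 + E))
q(F) = 2*F**2 (q(F) = F*(2*F) = 2*F**2)
Y(x) = 108 + sqrt(6 + x) (Y(x) = 110 + (-2 + sqrt(6 + x)) = 108 + sqrt(6 + x))
Y(q(8)) + 5741 = (108 + sqrt(6 + 2*8**2)) + 5741 = (108 + sqrt(6 + 2*64)) + 5741 = (108 + sqrt(6 + 128)) + 5741 = (108 + sqrt(134)) + 5741 = 5849 + sqrt(134)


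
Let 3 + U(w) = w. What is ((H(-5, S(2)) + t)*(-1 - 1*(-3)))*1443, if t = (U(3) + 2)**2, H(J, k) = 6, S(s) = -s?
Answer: 28860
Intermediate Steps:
U(w) = -3 + w
t = 4 (t = ((-3 + 3) + 2)**2 = (0 + 2)**2 = 2**2 = 4)
((H(-5, S(2)) + t)*(-1 - 1*(-3)))*1443 = ((6 + 4)*(-1 - 1*(-3)))*1443 = (10*(-1 + 3))*1443 = (10*2)*1443 = 20*1443 = 28860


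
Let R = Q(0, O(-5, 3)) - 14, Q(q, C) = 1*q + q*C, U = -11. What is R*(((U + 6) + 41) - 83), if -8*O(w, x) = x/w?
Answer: 658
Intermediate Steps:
O(w, x) = -x/(8*w)
Q(q, C) = q + C*q
R = -14 (R = 0*(1 - 1/8*3/(-5)) - 14 = 0*(1 - 1/8*3*(-1/5)) - 14 = 0*(1 + 3/40) - 14 = 0*(43/40) - 14 = 0 - 14 = -14)
R*(((U + 6) + 41) - 83) = -14*(((-11 + 6) + 41) - 83) = -14*((-5 + 41) - 83) = -14*(36 - 83) = -14*(-47) = 658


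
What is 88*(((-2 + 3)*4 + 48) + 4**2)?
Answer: 5984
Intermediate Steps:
88*(((-2 + 3)*4 + 48) + 4**2) = 88*((1*4 + 48) + 16) = 88*((4 + 48) + 16) = 88*(52 + 16) = 88*68 = 5984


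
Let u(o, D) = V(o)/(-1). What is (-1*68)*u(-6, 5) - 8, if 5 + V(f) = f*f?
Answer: 2100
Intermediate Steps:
V(f) = -5 + f² (V(f) = -5 + f*f = -5 + f²)
u(o, D) = 5 - o² (u(o, D) = (-5 + o²)/(-1) = (-5 + o²)*(-1) = 5 - o²)
(-1*68)*u(-6, 5) - 8 = (-1*68)*(5 - 1*(-6)²) - 8 = -68*(5 - 1*36) - 8 = -68*(5 - 36) - 8 = -68*(-31) - 8 = 2108 - 8 = 2100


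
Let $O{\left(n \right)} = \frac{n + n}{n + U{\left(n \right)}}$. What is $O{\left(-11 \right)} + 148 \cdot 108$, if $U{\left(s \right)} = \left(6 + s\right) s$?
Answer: $\frac{31967}{2} \approx 15984.0$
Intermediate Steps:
$U{\left(s \right)} = s \left(6 + s\right)$
$O{\left(n \right)} = \frac{2 n}{n + n \left(6 + n\right)}$ ($O{\left(n \right)} = \frac{n + n}{n + n \left(6 + n\right)} = \frac{2 n}{n + n \left(6 + n\right)}$)
$O{\left(-11 \right)} + 148 \cdot 108 = \frac{2}{7 - 11} + 148 \cdot 108 = \frac{2}{-4} + 15984 = 2 \left(- \frac{1}{4}\right) + 15984 = - \frac{1}{2} + 15984 = \frac{31967}{2}$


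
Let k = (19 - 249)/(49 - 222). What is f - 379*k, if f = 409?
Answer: -16413/173 ≈ -94.873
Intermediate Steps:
k = 230/173 (k = -230/(-173) = -230*(-1/173) = 230/173 ≈ 1.3295)
f - 379*k = 409 - 379*230/173 = 409 - 87170/173 = -16413/173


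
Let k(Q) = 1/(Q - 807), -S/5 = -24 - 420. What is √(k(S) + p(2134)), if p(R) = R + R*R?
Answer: √1010727561847/471 ≈ 2134.5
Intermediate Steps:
S = 2220 (S = -5*(-24 - 420) = -5*(-444) = 2220)
p(R) = R + R²
k(Q) = 1/(-807 + Q)
√(k(S) + p(2134)) = √(1/(-807 + 2220) + 2134*(1 + 2134)) = √(1/1413 + 2134*2135) = √(1/1413 + 4556090) = √(6437755171/1413) = √1010727561847/471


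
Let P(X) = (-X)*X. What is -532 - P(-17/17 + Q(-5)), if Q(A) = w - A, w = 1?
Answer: -507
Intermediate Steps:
Q(A) = 1 - A
P(X) = -X**2
-532 - P(-17/17 + Q(-5)) = -532 - (-1)*(-17/17 + (1 - 1*(-5)))**2 = -532 - (-1)*(-17*1/17 + (1 + 5))**2 = -532 - (-1)*(-1 + 6)**2 = -532 - (-1)*5**2 = -532 - (-1)*25 = -532 - 1*(-25) = -532 + 25 = -507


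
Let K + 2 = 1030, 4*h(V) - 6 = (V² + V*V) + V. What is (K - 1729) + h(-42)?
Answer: 172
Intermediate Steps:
h(V) = 3/2 + V²/2 + V/4 (h(V) = 3/2 + ((V² + V*V) + V)/4 = 3/2 + ((V² + V²) + V)/4 = 3/2 + (2*V² + V)/4 = 3/2 + (V + 2*V²)/4 = 3/2 + (V²/2 + V/4) = 3/2 + V²/2 + V/4)
K = 1028 (K = -2 + 1030 = 1028)
(K - 1729) + h(-42) = (1028 - 1729) + (3/2 + (½)*(-42)² + (¼)*(-42)) = -701 + (3/2 + (½)*1764 - 21/2) = -701 + (3/2 + 882 - 21/2) = -701 + 873 = 172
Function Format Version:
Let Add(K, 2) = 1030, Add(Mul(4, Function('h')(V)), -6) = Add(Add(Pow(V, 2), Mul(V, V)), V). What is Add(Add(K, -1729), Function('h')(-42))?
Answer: 172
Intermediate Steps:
Function('h')(V) = Add(Rational(3, 2), Mul(Rational(1, 2), Pow(V, 2)), Mul(Rational(1, 4), V)) (Function('h')(V) = Add(Rational(3, 2), Mul(Rational(1, 4), Add(Add(Pow(V, 2), Mul(V, V)), V))) = Add(Rational(3, 2), Mul(Rational(1, 4), Add(Add(Pow(V, 2), Pow(V, 2)), V))) = Add(Rational(3, 2), Mul(Rational(1, 4), Add(Mul(2, Pow(V, 2)), V))) = Add(Rational(3, 2), Mul(Rational(1, 4), Add(V, Mul(2, Pow(V, 2))))) = Add(Rational(3, 2), Add(Mul(Rational(1, 2), Pow(V, 2)), Mul(Rational(1, 4), V))) = Add(Rational(3, 2), Mul(Rational(1, 2), Pow(V, 2)), Mul(Rational(1, 4), V)))
K = 1028 (K = Add(-2, 1030) = 1028)
Add(Add(K, -1729), Function('h')(-42)) = Add(Add(1028, -1729), Add(Rational(3, 2), Mul(Rational(1, 2), Pow(-42, 2)), Mul(Rational(1, 4), -42))) = Add(-701, Add(Rational(3, 2), Mul(Rational(1, 2), 1764), Rational(-21, 2))) = Add(-701, Add(Rational(3, 2), 882, Rational(-21, 2))) = Add(-701, 873) = 172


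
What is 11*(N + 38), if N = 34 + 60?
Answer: 1452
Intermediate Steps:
N = 94
11*(N + 38) = 11*(94 + 38) = 11*132 = 1452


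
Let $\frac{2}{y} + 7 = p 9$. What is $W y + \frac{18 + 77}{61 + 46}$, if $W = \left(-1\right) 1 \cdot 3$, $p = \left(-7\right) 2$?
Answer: $\frac{13277}{14231} \approx 0.93296$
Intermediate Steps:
$p = -14$
$W = -3$ ($W = \left(-1\right) 3 = -3$)
$y = - \frac{2}{133}$ ($y = \frac{2}{-7 - 126} = \frac{2}{-133} = 2 \left(- \frac{1}{133}\right) = - \frac{2}{133} \approx -0.015038$)
$W y + \frac{18 + 77}{61 + 46} = \left(-3\right) \left(- \frac{2}{133}\right) + \frac{18 + 77}{61 + 46} = \frac{6}{133} + \frac{95}{107} = \frac{13277}{14231}$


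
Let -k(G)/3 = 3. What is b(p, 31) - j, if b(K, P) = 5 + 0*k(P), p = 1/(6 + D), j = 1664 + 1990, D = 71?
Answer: -3649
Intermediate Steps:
j = 3654
k(G) = -9 (k(G) = -3*3 = -9)
p = 1/77 (p = 1/(6 + 71) = 1/77 ≈ 0.012987)
b(K, P) = 5 (b(K, P) = 5 + 0*(-9) = 5 + 0 = 5)
b(p, 31) - j = 5 - 1*3654 = 5 - 3654 = -3649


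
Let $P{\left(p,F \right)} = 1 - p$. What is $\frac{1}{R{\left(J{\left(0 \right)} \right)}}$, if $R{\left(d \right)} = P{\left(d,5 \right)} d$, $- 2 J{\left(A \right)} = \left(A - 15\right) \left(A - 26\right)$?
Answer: $- \frac{1}{38220} \approx -2.6164 \cdot 10^{-5}$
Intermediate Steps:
$J{\left(A \right)} = - \frac{\left(-26 + A\right) \left(-15 + A\right)}{2}$ ($J{\left(A \right)} = - \frac{\left(A - 15\right) \left(A - 26\right)}{2} = - \frac{\left(-15 + A\right) \left(-26 + A\right)}{2} = - \frac{\left(-26 + A\right) \left(-15 + A\right)}{2}$)
$R{\left(d \right)} = d \left(1 - d\right)$ ($R{\left(d \right)} = \left(1 - d\right) d = d \left(1 - d\right)$)
$\frac{1}{R{\left(J{\left(0 \right)} \right)}} = \frac{1}{\left(-195 - \frac{0^{2}}{2} + \frac{41}{2} \cdot 0\right) \left(1 - \left(-195 - \frac{0^{2}}{2} + \frac{41}{2} \cdot 0\right)\right)} = \frac{1}{\left(-195 - 0 + 0\right) \left(1 - \left(-195 - 0 + 0\right)\right)} = \frac{1}{\left(-195 + 0 + 0\right) \left(1 - \left(-195 + 0 + 0\right)\right)} = \frac{1}{\left(-195\right) \left(1 - -195\right)} = \frac{1}{\left(-195\right) \left(1 + 195\right)} = \frac{1}{\left(-195\right) 196} = \frac{1}{-38220} = - \frac{1}{38220}$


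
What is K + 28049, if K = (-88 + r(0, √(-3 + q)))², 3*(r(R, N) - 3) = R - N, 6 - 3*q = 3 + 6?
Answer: 317462/9 + 340*I/3 ≈ 35274.0 + 113.33*I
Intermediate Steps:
q = -1 (q = 2 - (3 + 6)/3 = 2 - ⅓*9 = 2 - 3 = -1)
r(R, N) = 3 - N/3 + R/3 (r(R, N) = 3 + (R - N)/3 = 3 + (-N/3 + R/3) = 3 - N/3 + R/3)
K = (-85 - 2*I/3)² (K = (-88 + (3 - √(-3 - 1)/3 + (⅓)*0))² = (-88 + (3 - 2*I/3 + 0))² = (-88 + (3 - 2*I/3))² = (-85 - 2*I/3)² ≈ 7224.6 + 113.3*I)
K + 28049 = (65021/9 + 340*I/3) + 28049 = 317462/9 + 340*I/3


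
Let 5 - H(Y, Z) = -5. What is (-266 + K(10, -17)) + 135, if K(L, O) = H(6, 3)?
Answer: -121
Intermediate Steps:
H(Y, Z) = 10 (H(Y, Z) = 5 - 1*(-5) = 5 + 5 = 10)
K(L, O) = 10
(-266 + K(10, -17)) + 135 = (-266 + 10) + 135 = -256 + 135 = -121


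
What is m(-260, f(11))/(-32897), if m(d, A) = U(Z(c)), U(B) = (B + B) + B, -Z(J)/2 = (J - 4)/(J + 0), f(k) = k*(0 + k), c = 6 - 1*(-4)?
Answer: 18/164485 ≈ 0.00010943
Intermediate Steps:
c = 10 (c = 6 + 4 = 10)
f(k) = k² (f(k) = k*k = k²)
Z(J) = -2*(-4 + J)/J (Z(J) = -2*(J - 4)/(J + 0) = -2*(-4 + J)/J)
U(B) = 3*B (U(B) = 2*B + B = 3*B)
m(d, A) = -18/5 (m(d, A) = 3*(-2 + 8/10) = 3*(-2 + 8*(⅒)) = 3*(-2 + ⅘) = 3*(-6/5) = -18/5)
m(-260, f(11))/(-32897) = -18/5/(-32897) = -18/5*(-1/32897) = 18/164485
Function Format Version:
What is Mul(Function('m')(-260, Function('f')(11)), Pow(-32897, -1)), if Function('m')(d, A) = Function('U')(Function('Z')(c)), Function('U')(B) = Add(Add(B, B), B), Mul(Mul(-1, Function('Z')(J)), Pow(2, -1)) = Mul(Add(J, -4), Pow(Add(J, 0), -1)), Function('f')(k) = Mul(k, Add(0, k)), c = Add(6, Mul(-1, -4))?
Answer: Rational(18, 164485) ≈ 0.00010943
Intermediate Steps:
c = 10 (c = Add(6, 4) = 10)
Function('f')(k) = Pow(k, 2) (Function('f')(k) = Mul(k, k) = Pow(k, 2))
Function('Z')(J) = Mul(-2, Pow(J, -1), Add(-4, J)) (Function('Z')(J) = Mul(-2, Mul(Add(J, -4), Pow(Add(J, 0), -1))) = Mul(-2, Mul(Add(-4, J), Pow(J, -1))) = Mul(-2, Mul(Pow(J, -1), Add(-4, J))) = Mul(-2, Pow(J, -1), Add(-4, J)))
Function('U')(B) = Mul(3, B) (Function('U')(B) = Add(Mul(2, B), B) = Mul(3, B))
Function('m')(d, A) = Rational(-18, 5) (Function('m')(d, A) = Mul(3, Add(-2, Mul(8, Pow(10, -1)))) = Mul(3, Add(-2, Mul(8, Rational(1, 10)))) = Mul(3, Add(-2, Rational(4, 5))) = Mul(3, Rational(-6, 5)) = Rational(-18, 5))
Mul(Function('m')(-260, Function('f')(11)), Pow(-32897, -1)) = Mul(Rational(-18, 5), Pow(-32897, -1)) = Mul(Rational(-18, 5), Rational(-1, 32897)) = Rational(18, 164485)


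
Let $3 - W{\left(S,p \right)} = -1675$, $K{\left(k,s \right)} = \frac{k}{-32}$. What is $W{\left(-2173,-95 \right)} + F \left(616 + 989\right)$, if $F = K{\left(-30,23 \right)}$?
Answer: $\frac{50923}{16} \approx 3182.7$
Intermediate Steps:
$K{\left(k,s \right)} = - \frac{k}{32}$ ($K{\left(k,s \right)} = k \left(- \frac{1}{32}\right) = - \frac{k}{32}$)
$F = \frac{15}{16}$ ($F = \left(- \frac{1}{32}\right) \left(-30\right) = \frac{15}{16} \approx 0.9375$)
$W{\left(S,p \right)} = 1678$ ($W{\left(S,p \right)} = 3 - -1675 = 3 + 1675 = 1678$)
$W{\left(-2173,-95 \right)} + F \left(616 + 989\right) = 1678 + \frac{15 \left(616 + 989\right)}{16} = 1678 + \frac{15}{16} \cdot 1605 = 1678 + \frac{24075}{16} = \frac{50923}{16}$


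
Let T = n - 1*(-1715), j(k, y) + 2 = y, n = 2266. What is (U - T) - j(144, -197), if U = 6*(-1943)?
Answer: -15440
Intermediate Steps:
j(k, y) = -2 + y
U = -11658
T = 3981 (T = 2266 - 1*(-1715) = 2266 + 1715 = 3981)
(U - T) - j(144, -197) = (-11658 - 1*3981) - (-2 - 197) = (-11658 - 3981) - 1*(-199) = -15639 + 199 = -15440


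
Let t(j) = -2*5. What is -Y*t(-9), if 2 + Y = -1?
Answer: -30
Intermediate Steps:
Y = -3 (Y = -2 - 1 = -3)
t(j) = -10
-Y*t(-9) = -(-3)*(-10) = -1*30 = -30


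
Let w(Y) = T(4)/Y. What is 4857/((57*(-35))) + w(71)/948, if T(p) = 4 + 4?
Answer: -27241583/11189955 ≈ -2.4345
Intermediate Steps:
T(p) = 8
w(Y) = 8/Y
4857/((57*(-35))) + w(71)/948 = 4857/((57*(-35))) + (8/71)/948 = 4857/(-1995) + (8*(1/71))*(1/948) = 4857*(-1/1995) + (8/71)*(1/948) = -1619/665 + 2/16827 = -27241583/11189955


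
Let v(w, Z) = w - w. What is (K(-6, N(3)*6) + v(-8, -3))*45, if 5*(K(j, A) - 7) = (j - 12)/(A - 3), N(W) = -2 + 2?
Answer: 369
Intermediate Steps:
N(W) = 0
K(j, A) = 7 + (-12 + j)/(5*(-3 + A)) (K(j, A) = 7 + ((j - 12)/(A - 3))/5 = 7 + ((-12 + j)/(-3 + A))/5 = 7 + (-12 + j)/(5*(-3 + A)))
v(w, Z) = 0
(K(-6, N(3)*6) + v(-8, -3))*45 = ((-117 - 6 + 35*(0*6))/(5*(-3 + 0*6)) + 0)*45 = ((-117 - 6 + 35*0)/(5*(-3 + 0)) + 0)*45 = ((⅕)*(-117 - 6 + 0)/(-3) + 0)*45 = ((⅕)*(-⅓)*(-123) + 0)*45 = (41/5 + 0)*45 = (41/5)*45 = 369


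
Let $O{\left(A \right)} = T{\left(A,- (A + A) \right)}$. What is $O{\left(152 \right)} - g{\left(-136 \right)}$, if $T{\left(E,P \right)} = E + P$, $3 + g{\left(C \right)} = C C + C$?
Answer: $-18509$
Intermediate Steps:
$g{\left(C \right)} = -3 + C + C^{2}$ ($g{\left(C \right)} = -3 + \left(C C + C\right) = -3 + \left(C^{2} + C\right) = -3 + \left(C + C^{2}\right) = -3 + C + C^{2}$)
$O{\left(A \right)} = - A$ ($O{\left(A \right)} = A - \left(A + A\right) = A - 2 A = - A$)
$O{\left(152 \right)} - g{\left(-136 \right)} = \left(-1\right) 152 - \left(-3 - 136 + \left(-136\right)^{2}\right) = -152 - \left(-3 - 136 + 18496\right) = -152 - 18357 = -18509$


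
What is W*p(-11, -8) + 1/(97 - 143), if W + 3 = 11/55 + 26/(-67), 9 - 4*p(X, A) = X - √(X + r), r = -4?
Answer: -49195/3082 - 267*I*√15/335 ≈ -15.962 - 3.0868*I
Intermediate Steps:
p(X, A) = 9/4 - X/4 + √(-4 + X)/4 (p(X, A) = 9/4 - (X - √(X - 4))/4 = 9/4 - (X - √(-4 + X))/4 = 9/4 + (-X/4 + √(-4 + X)/4) = 9/4 - X/4 + √(-4 + X)/4)
W = -1068/335 (W = -3 + (11/55 + 26/(-67)) = -3 + (11*(1/55) + 26*(-1/67)) = -3 + (⅕ - 26/67) = -3 - 63/335 = -1068/335 ≈ -3.1881)
W*p(-11, -8) + 1/(97 - 143) = -1068*(9/4 - ¼*(-11) + √(-4 - 11)/4)/335 + 1/(97 - 143) = -1068*(9/4 + 11/4 + √(-15)/4)/335 + 1/(-46) = -1068*(9/4 + 11/4 + (I*√15)/4)/335 - 1/46 = -1068*(9/4 + 11/4 + I*√15/4)/335 - 1/46 = -1068*(5 + I*√15/4)/335 - 1/46 = (-1068/67 - 267*I*√15/335) - 1/46 = -49195/3082 - 267*I*√15/335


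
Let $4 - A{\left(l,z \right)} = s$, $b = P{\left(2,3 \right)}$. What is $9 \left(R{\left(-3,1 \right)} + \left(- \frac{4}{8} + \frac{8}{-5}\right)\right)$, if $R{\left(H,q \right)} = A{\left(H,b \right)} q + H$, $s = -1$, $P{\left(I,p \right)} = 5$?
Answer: $- \frac{9}{10} \approx -0.9$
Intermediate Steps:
$b = 5$
$A{\left(l,z \right)} = 5$ ($A{\left(l,z \right)} = 4 - -1 = 4 + 1 = 5$)
$R{\left(H,q \right)} = H + 5 q$ ($R{\left(H,q \right)} = 5 q + H = H + 5 q$)
$9 \left(R{\left(-3,1 \right)} + \left(- \frac{4}{8} + \frac{8}{-5}\right)\right) = 9 \left(\left(-3 + 5 \cdot 1\right) + \left(- \frac{4}{8} + \frac{8}{-5}\right)\right) = 9 \left(\left(-3 + 5\right) + \left(\left(-4\right) \frac{1}{8} + 8 \left(- \frac{1}{5}\right)\right)\right) = 9 \left(2 - \frac{21}{10}\right) = 9 \left(- \frac{1}{10}\right) = - \frac{9}{10}$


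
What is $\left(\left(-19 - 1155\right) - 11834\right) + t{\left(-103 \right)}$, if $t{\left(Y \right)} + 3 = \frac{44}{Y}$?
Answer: $- \frac{1340177}{103} \approx -13011.0$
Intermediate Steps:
$t{\left(Y \right)} = -3 + \frac{44}{Y}$
$\left(\left(-19 - 1155\right) - 11834\right) + t{\left(-103 \right)} = \left(\left(-19 - 1155\right) - 11834\right) - \left(3 - \frac{44}{-103}\right) = \left(\left(-19 - 1155\right) - 11834\right) + \left(-3 + 44 \left(- \frac{1}{103}\right)\right) = \left(-1174 - 11834\right) - \frac{353}{103} = -13008 - \frac{353}{103} = - \frac{1340177}{103}$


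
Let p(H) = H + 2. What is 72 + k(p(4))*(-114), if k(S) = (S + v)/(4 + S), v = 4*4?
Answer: -894/5 ≈ -178.80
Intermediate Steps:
p(H) = 2 + H
v = 16
k(S) = (16 + S)/(4 + S) (k(S) = (S + 16)/(4 + S) = (16 + S)/(4 + S))
72 + k(p(4))*(-114) = 72 + ((16 + (2 + 4))/(4 + (2 + 4)))*(-114) = 72 + ((16 + 6)/(4 + 6))*(-114) = 72 + (22/10)*(-114) = 72 + ((1/10)*22)*(-114) = 72 + (11/5)*(-114) = 72 - 1254/5 = -894/5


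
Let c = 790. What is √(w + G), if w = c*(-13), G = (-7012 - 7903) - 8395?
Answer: 2*I*√8395 ≈ 183.25*I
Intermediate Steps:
G = -23310 (G = -14915 - 8395 = -23310)
w = -10270 (w = 790*(-13) = -10270)
√(w + G) = √(-10270 - 23310) = √(-33580) = 2*I*√8395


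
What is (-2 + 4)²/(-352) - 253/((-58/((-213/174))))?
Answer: -396027/74008 ≈ -5.3511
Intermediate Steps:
(-2 + 4)²/(-352) - 253/((-58/((-213/174)))) = 2²*(-1/352) - 253/((-58/((-213*1/174)))) = 4*(-1/352) - 253/((-58/(-71/58))) = -1/88 - 253/((-58*(-58/71))) = -1/88 - 253/3364/71 = -1/88 - 253*71/3364 = -1/88 - 17963/3364 = -396027/74008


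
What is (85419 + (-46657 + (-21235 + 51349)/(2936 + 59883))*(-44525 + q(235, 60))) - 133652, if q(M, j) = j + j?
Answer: 130144293654618/62819 ≈ 2.0717e+9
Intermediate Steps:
q(M, j) = 2*j
(85419 + (-46657 + (-21235 + 51349)/(2936 + 59883))*(-44525 + q(235, 60))) - 133652 = (85419 + (-46657 + (-21235 + 51349)/(2936 + 59883))*(-44525 + 2*60)) - 133652 = (85419 + (-46657 + 30114/62819)*(-44525 + 120)) - 133652 = (85419 + (-46657 + 30114*(1/62819))*(-44405)) - 133652 = (85419 + (-46657 + 30114/62819)*(-44405)) - 133652 = (85419 - 2930915969/62819*(-44405)) - 133652 = (85419 + 130147323603445/62819) - 133652 = 130152689539606/62819 - 133652 = 130144293654618/62819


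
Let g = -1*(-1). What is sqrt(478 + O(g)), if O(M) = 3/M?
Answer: sqrt(481) ≈ 21.932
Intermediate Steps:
g = 1
sqrt(478 + O(g)) = sqrt(478 + 3/1) = sqrt(478 + 3*1) = sqrt(478 + 3) = sqrt(481)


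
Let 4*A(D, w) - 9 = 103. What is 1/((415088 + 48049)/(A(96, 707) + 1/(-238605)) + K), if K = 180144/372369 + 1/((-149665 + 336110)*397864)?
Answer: 61514168216518092159560/1017511601698087684223827457 ≈ 6.0456e-5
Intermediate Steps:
K = 4454345837091163/9207413541198040 (K = 180144*(1/372369) + (1/397864)/186445 = 60048/124123 + (1/186445)*(1/397864) = 60048/124123 + 1/74179753480 = 4454345837091163/9207413541198040 ≈ 0.48378)
A(D, w) = 28 (A(D, w) = 9/4 + (¼)*103 = 9/4 + 103/4 = 28)
1/((415088 + 48049)/(A(96, 707) + 1/(-238605)) + K) = 1/((415088 + 48049)/(28 + 1/(-238605)) + 4454345837091163/9207413541198040) = 1/(463137/(28 - 1/238605) + 4454345837091163/9207413541198040) = 1/(463137/(6680939/238605) + 4454345837091163/9207413541198040) = 1/(463137*(238605/6680939) + 4454345837091163/9207413541198040) = 1/(110506803885/6680939 + 4454345837091163/9207413541198040) = 1/(1017511601698087684223827457/61514168216518092159560) = 61514168216518092159560/1017511601698087684223827457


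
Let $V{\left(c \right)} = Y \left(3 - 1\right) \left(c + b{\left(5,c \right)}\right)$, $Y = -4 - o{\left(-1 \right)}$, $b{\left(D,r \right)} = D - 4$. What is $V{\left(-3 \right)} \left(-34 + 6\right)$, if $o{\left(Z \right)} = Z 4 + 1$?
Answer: $-112$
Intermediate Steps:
$o{\left(Z \right)} = 1 + 4 Z$ ($o{\left(Z \right)} = 4 Z + 1 = 1 + 4 Z$)
$b{\left(D,r \right)} = -4 + D$ ($b{\left(D,r \right)} = D - 4 = -4 + D$)
$Y = -1$ ($Y = -4 - \left(1 + 4 \left(-1\right)\right) = -4 - \left(1 - 4\right) = -4 - -3 = -4 + 3 = -1$)
$V{\left(c \right)} = -2 - 2 c$ ($V{\left(c \right)} = - (3 - 1) \left(c + \left(-4 + 5\right)\right) = \left(-1\right) 2 \left(c + 1\right) = - 2 \left(1 + c\right) = -2 - 2 c$)
$V{\left(-3 \right)} \left(-34 + 6\right) = \left(-2 - -6\right) \left(-34 + 6\right) = \left(-2 + 6\right) \left(-28\right) = 4 \left(-28\right) = -112$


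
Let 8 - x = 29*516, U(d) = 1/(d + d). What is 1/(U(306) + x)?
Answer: -612/9153071 ≈ -6.6863e-5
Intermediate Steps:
U(d) = 1/(2*d)
x = -14956 (x = 8 - 29*516 = 8 - 1*14964 = 8 - 14964 = -14956)
1/(U(306) + x) = 1/((½)/306 - 14956) = 1/((½)*(1/306) - 14956) = 1/(1/612 - 14956) = 1/(-9153071/612) = -612/9153071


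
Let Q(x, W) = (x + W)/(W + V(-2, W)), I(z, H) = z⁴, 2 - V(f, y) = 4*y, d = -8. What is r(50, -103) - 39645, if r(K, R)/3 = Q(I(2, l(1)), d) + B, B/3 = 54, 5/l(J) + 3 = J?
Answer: -509055/13 ≈ -39158.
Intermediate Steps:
l(J) = 5/(-3 + J)
V(f, y) = 2 - 4*y
Q(x, W) = (W + x)/(2 - 3*W) (Q(x, W) = (x + W)/(W + (2 - 4*W)) = (W + x)/(2 - 3*W))
B = 162 (B = 3*54 = 162)
r(K, R) = 6330/13 (r(K, R) = 3*((-1*(-8) - 1*2⁴)/(-2 + 3*(-8)) + 162) = 3*((8 - 1*16)/(-2 - 24) + 162) = 3*((8 - 16)/(-26) + 162) = 3*(-1/26*(-8) + 162) = 3*(4/13 + 162) = 3*(2110/13) = 6330/13)
r(50, -103) - 39645 = 6330/13 - 39645 = -509055/13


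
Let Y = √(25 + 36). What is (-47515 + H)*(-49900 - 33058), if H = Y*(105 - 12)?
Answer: 3941749370 - 7715094*√61 ≈ 3.8815e+9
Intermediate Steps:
Y = √61 ≈ 7.8102
H = 93*√61 (H = √61*(105 - 12) = √61*93 = 93*√61 ≈ 726.35)
(-47515 + H)*(-49900 - 33058) = (-47515 + 93*√61)*(-49900 - 33058) = (-47515 + 93*√61)*(-82958) = 3941749370 - 7715094*√61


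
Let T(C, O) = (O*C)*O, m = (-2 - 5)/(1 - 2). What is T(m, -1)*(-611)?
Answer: -4277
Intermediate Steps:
m = 7 (m = -7/(-1) = -7*(-1) = 7)
T(C, O) = C*O² (T(C, O) = (C*O)*O = C*O²)
T(m, -1)*(-611) = (7*(-1)²)*(-611) = (7*1)*(-611) = 7*(-611) = -4277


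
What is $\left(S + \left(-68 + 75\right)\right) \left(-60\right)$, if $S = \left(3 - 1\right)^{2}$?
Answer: $-660$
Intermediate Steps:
$S = 4$ ($S = 2^{2} = 4$)
$\left(S + \left(-68 + 75\right)\right) \left(-60\right) = \left(4 + \left(-68 + 75\right)\right) \left(-60\right) = \left(4 + 7\right) \left(-60\right) = 11 \left(-60\right) = -660$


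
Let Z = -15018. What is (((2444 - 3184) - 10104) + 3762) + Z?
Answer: -22100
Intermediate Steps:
(((2444 - 3184) - 10104) + 3762) + Z = (((2444 - 3184) - 10104) + 3762) - 15018 = ((-740 - 10104) + 3762) - 15018 = (-10844 + 3762) - 15018 = -7082 - 15018 = -22100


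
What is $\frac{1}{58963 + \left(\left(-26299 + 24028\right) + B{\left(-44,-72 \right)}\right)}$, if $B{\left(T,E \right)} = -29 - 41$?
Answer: $\frac{1}{56622} \approx 1.7661 \cdot 10^{-5}$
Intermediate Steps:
$B{\left(T,E \right)} = -70$
$\frac{1}{58963 + \left(\left(-26299 + 24028\right) + B{\left(-44,-72 \right)}\right)} = \frac{1}{58963 + \left(\left(-26299 + 24028\right) - 70\right)} = \frac{1}{58963 - 2341} = \frac{1}{56622}$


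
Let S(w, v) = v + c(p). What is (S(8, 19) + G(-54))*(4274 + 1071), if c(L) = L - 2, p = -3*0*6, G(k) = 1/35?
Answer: 637124/7 ≈ 91018.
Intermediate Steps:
G(k) = 1/35
p = 0 (p = 0*6 = 0)
c(L) = -2 + L
S(w, v) = -2 + v (S(w, v) = v + (-2 + 0) = v - 2 = -2 + v)
(S(8, 19) + G(-54))*(4274 + 1071) = ((-2 + 19) + 1/35)*(4274 + 1071) = (17 + 1/35)*5345 = (596/35)*5345 = 637124/7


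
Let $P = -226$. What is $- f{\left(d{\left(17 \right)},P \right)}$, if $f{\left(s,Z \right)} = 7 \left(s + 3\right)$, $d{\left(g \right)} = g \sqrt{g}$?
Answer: $-21 - 119 \sqrt{17} \approx -511.65$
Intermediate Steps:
$d{\left(g \right)} = g^{\frac{3}{2}}$
$f{\left(s,Z \right)} = 21 + 7 s$ ($f{\left(s,Z \right)} = 7 \left(3 + s\right) = 21 + 7 s$)
$- f{\left(d{\left(17 \right)},P \right)} = - (21 + 7 \cdot 17^{\frac{3}{2}}) = - (21 + 7 \cdot 17 \sqrt{17}) = - (21 + 119 \sqrt{17}) = -21 - 119 \sqrt{17}$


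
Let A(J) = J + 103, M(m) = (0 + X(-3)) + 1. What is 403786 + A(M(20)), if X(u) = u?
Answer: 403887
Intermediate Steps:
M(m) = -2 (M(m) = (0 - 3) + 1 = -3 + 1 = -2)
A(J) = 103 + J
403786 + A(M(20)) = 403786 + (103 - 2) = 403786 + 101 = 403887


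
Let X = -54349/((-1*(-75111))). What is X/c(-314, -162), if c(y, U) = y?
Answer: 54349/23584854 ≈ 0.0023044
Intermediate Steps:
X = -54349/75111 ≈ -0.72358
X/c(-314, -162) = -54349/75111/(-314) = -54349/75111*(-1/314) = 54349/23584854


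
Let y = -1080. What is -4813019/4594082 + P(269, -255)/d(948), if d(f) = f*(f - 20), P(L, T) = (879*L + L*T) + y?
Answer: -72250874323/84200334896 ≈ -0.85808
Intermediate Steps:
P(L, T) = -1080 + 879*L + L*T (P(L, T) = (879*L + L*T) - 1080 = -1080 + 879*L + L*T)
d(f) = f*(-20 + f)
-4813019/4594082 + P(269, -255)/d(948) = -4813019/4594082 + (-1080 + 879*269 + 269*(-255))/((948*(-20 + 948))) = -4813019*1/4594082 + (-1080 + 236451 - 68595)/((948*928)) = -4813019/4594082 + 166776/879744 = -4813019/4594082 + 166776*(1/879744) = -4813019/4594082 + 6949/36656 = -72250874323/84200334896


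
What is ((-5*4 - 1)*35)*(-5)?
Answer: 3675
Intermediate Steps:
((-5*4 - 1)*35)*(-5) = ((-20 - 1)*35)*(-5) = -21*35*(-5) = -735*(-5) = 3675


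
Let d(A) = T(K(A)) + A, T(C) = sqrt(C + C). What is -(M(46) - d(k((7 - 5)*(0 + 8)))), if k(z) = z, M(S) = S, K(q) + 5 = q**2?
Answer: -30 + sqrt(502) ≈ -7.5946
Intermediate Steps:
K(q) = -5 + q**2
T(C) = sqrt(2)*sqrt(C) (T(C) = sqrt(2*C) = sqrt(2)*sqrt(C))
d(A) = A + sqrt(2)*sqrt(-5 + A**2) (d(A) = sqrt(2)*sqrt(-5 + A**2) + A = A + sqrt(2)*sqrt(-5 + A**2))
-(M(46) - d(k((7 - 5)*(0 + 8)))) = -(46 - ((7 - 5)*(0 + 8) + sqrt(-10 + 2*((7 - 5)*(0 + 8))**2))) = -(46 - (2*8 + sqrt(-10 + 2*(2*8)**2))) = -(46 - (16 + sqrt(-10 + 2*16**2))) = -(46 - (16 + sqrt(-10 + 2*256))) = -(46 - (16 + sqrt(-10 + 512))) = -(46 - (16 + sqrt(502))) = -(46 + (-16 - sqrt(502))) = -(30 - sqrt(502)) = -30 + sqrt(502)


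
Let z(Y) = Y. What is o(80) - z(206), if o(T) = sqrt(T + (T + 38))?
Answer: -206 + 3*sqrt(22) ≈ -191.93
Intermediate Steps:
o(T) = sqrt(38 + 2*T) (o(T) = sqrt(T + (38 + T)) = sqrt(38 + 2*T))
o(80) - z(206) = sqrt(38 + 2*80) - 1*206 = sqrt(38 + 160) - 206 = sqrt(198) - 206 = 3*sqrt(22) - 206 = -206 + 3*sqrt(22)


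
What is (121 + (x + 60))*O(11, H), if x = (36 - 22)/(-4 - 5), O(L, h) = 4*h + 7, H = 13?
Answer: 95285/9 ≈ 10587.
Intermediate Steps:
O(L, h) = 7 + 4*h
x = -14/9 (x = 14/(-9) = 14*(-⅑) = -14/9 ≈ -1.5556)
(121 + (x + 60))*O(11, H) = (121 + (-14/9 + 60))*(7 + 4*13) = (121 + 526/9)*(7 + 52) = (1615/9)*59 = 95285/9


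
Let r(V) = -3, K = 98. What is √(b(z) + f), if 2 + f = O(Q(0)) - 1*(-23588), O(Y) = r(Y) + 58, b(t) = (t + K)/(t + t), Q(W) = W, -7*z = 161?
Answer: √50020906/46 ≈ 153.75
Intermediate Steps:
z = -23 (z = -⅐*161 = -23)
b(t) = (98 + t)/(2*t) (b(t) = (t + 98)/(t + t) = (98 + t)/((2*t)) = (98 + t)*(1/(2*t)) = (98 + t)/(2*t))
O(Y) = 55 (O(Y) = -3 + 58 = 55)
f = 23641 (f = -2 + (55 - 1*(-23588)) = -2 + (55 + 23588) = -2 + 23643 = 23641)
√(b(z) + f) = √((½)*(98 - 23)/(-23) + 23641) = √((½)*(-1/23)*75 + 23641) = √(-75/46 + 23641) = √(1087411/46) = √50020906/46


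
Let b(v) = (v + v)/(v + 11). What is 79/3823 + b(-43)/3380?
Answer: 4436709/206747840 ≈ 0.021460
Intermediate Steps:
b(v) = 2*v/(11 + v) (b(v) = (2*v)/(11 + v) = 2*v/(11 + v))
79/3823 + b(-43)/3380 = 79/3823 + (2*(-43)/(11 - 43))/3380 = 79*(1/3823) + (2*(-43)/(-32))*(1/3380) = 79/3823 + (2*(-43)*(-1/32))*(1/3380) = 79/3823 + (43/16)*(1/3380) = 79/3823 + 43/54080 = 4436709/206747840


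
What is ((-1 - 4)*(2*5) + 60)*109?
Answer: 1090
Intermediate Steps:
((-1 - 4)*(2*5) + 60)*109 = (-5*10 + 60)*109 = (-50 + 60)*109 = 10*109 = 1090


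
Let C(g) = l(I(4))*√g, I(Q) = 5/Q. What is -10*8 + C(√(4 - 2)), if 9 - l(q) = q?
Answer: -80 + 31*2^(¼)/4 ≈ -70.784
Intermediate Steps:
l(q) = 9 - q
C(g) = 31*√g/4 (C(g) = (9 - 5/4)*√g = 31*√g/4)
-10*8 + C(√(4 - 2)) = -10*8 + 31*√(√(4 - 2))/4 = -80 + 31*√(√2)/4 = -80 + 31*2^(¼)/4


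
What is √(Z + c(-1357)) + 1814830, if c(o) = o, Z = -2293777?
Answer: 1814830 + I*√2295134 ≈ 1.8148e+6 + 1515.0*I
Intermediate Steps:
√(Z + c(-1357)) + 1814830 = √(-2293777 - 1357) + 1814830 = √(-2295134) + 1814830 = I*√2295134 + 1814830 = 1814830 + I*√2295134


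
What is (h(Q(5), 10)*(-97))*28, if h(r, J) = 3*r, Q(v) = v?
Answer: -40740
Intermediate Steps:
(h(Q(5), 10)*(-97))*28 = ((3*5)*(-97))*28 = (15*(-97))*28 = -1455*28 = -40740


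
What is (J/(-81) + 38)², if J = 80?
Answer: 8988004/6561 ≈ 1369.9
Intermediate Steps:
(J/(-81) + 38)² = (80/(-81) + 38)² = (80*(-1/81) + 38)² = (-80/81 + 38)² = (2998/81)² = 8988004/6561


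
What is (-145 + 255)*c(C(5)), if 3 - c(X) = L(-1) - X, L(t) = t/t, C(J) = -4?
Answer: -220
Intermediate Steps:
L(t) = 1
c(X) = 2 + X (c(X) = 3 - (1 - X) = 3 + (-1 + X) = 2 + X)
(-145 + 255)*c(C(5)) = (-145 + 255)*(2 - 4) = 110*(-2) = -220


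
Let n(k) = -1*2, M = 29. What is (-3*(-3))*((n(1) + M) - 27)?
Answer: 0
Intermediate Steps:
n(k) = -2
(-3*(-3))*((n(1) + M) - 27) = (-3*(-3))*((-2 + 29) - 27) = 9*(27 - 27) = 9*0 = 0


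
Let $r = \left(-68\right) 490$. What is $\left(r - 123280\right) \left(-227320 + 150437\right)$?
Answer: $12039877800$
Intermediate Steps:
$r = -33320$
$\left(r - 123280\right) \left(-227320 + 150437\right) = \left(-33320 - 123280\right) \left(-227320 + 150437\right) = \left(-156600\right) \left(-76883\right) = 12039877800$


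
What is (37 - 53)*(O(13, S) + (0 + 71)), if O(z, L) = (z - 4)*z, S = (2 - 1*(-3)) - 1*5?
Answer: -3008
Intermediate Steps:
S = 0 (S = (2 + 3) - 5 = 5 - 5 = 0)
O(z, L) = z*(-4 + z) (O(z, L) = (-4 + z)*z = z*(-4 + z))
(37 - 53)*(O(13, S) + (0 + 71)) = (37 - 53)*(13*(-4 + 13) + (0 + 71)) = -16*(13*9 + 71) = -16*(117 + 71) = -16*188 = -3008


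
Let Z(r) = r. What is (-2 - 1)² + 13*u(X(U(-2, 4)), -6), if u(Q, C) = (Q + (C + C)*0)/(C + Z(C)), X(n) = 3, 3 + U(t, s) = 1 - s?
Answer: 23/4 ≈ 5.7500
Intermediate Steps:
U(t, s) = -2 - s (U(t, s) = -3 + (1 - s) = -2 - s)
u(Q, C) = Q/(2*C) (u(Q, C) = (Q + (C + C)*0)/(C + C) = (Q + (2*C)*0)/((2*C)) = (Q + 0)*(1/(2*C)) = Q*(1/(2*C)) = Q/(2*C))
(-2 - 1)² + 13*u(X(U(-2, 4)), -6) = (-2 - 1)² + 13*((½)*3/(-6)) = (-3)² + 13*((½)*3*(-⅙)) = 9 + 13*(-¼) = 9 - 13/4 = 23/4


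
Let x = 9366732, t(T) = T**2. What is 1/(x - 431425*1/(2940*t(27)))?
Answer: 428652/4015068318979 ≈ 1.0676e-7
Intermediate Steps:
1/(x - 431425*1/(2940*t(27))) = 1/(9366732 - 431425/(2940*27**2)) = 1/(9366732 - 431425/(2940*729)) = 1/(9366732 - 431425/2143260) = 1/(9366732 - 431425*1/2143260) = 1/(9366732 - 86285/428652) = 1/(4015068318979/428652) = 428652/4015068318979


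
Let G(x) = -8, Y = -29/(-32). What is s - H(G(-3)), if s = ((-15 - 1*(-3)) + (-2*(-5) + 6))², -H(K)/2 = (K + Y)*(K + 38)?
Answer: -3277/8 ≈ -409.63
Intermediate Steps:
Y = 29/32 (Y = -29*(-1/32) = 29/32 ≈ 0.90625)
H(K) = -2*(38 + K)*(29/32 + K) (H(K) = -2*(K + 29/32)*(K + 38) = -2*(29/32 + K)*(38 + K) = -2*(38 + K)*(29/32 + K))
s = 16 (s = ((-15 + 3) + (10 + 6))² = (-12 + 16)² = 4² = 16)
s - H(G(-3)) = 16 - (-551/8 - 2*(-8)² - 1245/16*(-8)) = 16 - (-551/8 - 2*64 + 1245/2) = 16 - (-551/8 - 128 + 1245/2) = 16 - 1*3405/8 = 16 - 3405/8 = -3277/8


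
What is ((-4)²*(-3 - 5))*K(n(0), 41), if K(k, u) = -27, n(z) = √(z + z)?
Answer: 3456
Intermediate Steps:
n(z) = √2*√z (n(z) = √(2*z) = √2*√z)
((-4)²*(-3 - 5))*K(n(0), 41) = ((-4)²*(-3 - 5))*(-27) = (16*(-8))*(-27) = -128*(-27) = 3456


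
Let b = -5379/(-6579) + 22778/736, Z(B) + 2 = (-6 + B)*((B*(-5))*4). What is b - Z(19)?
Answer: 4013948509/807024 ≈ 4973.8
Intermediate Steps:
Z(B) = -2 - 20*B*(-6 + B) (Z(B) = -2 + (-6 + B)*((B*(-5))*4) = -2 + (-6 + B)*(-5*B*4) = -2 + (-6 + B)*(-20*B) = -2 - 20*B*(-6 + B))
b = 25635901/807024 (b = -5379*(-1/6579) + 22778*(1/736) = 1793/2193 + 11389/368 = 25635901/807024 ≈ 31.766)
b - Z(19) = 25635901/807024 - (-2 - 20*19**2 + 120*19) = 25635901/807024 - (-2 - 20*361 + 2280) = 25635901/807024 - (-2 - 7220 + 2280) = 25635901/807024 - 1*(-4942) = 25635901/807024 + 4942 = 4013948509/807024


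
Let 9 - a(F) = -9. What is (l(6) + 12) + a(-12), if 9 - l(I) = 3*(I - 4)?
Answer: 33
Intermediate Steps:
l(I) = 21 - 3*I (l(I) = 9 - 3*(I - 4) = 9 - 3*(-4 + I) = 9 - (-12 + 3*I) = 9 + (12 - 3*I) = 21 - 3*I)
a(F) = 18 (a(F) = 9 - 1*(-9) = 9 + 9 = 18)
(l(6) + 12) + a(-12) = ((21 - 3*6) + 12) + 18 = ((21 - 18) + 12) + 18 = (3 + 12) + 18 = 15 + 18 = 33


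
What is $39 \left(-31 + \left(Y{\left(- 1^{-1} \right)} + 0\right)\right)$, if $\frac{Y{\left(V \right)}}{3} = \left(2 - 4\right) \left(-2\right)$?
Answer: $-741$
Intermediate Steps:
$Y{\left(V \right)} = 12$ ($Y{\left(V \right)} = 3 \left(2 - 4\right) \left(-2\right) = 3 \left(\left(-2\right) \left(-2\right)\right) = 3 \cdot 4 = 12$)
$39 \left(-31 + \left(Y{\left(- 1^{-1} \right)} + 0\right)\right) = 39 \left(-31 + \left(12 + 0\right)\right) = 39 \left(-31 + 12\right) = 39 \left(-19\right) = -741$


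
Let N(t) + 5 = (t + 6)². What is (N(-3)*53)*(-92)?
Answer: -19504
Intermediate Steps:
N(t) = -5 + (6 + t)² (N(t) = -5 + (t + 6)² = -5 + (6 + t)²)
(N(-3)*53)*(-92) = ((-5 + (6 - 3)²)*53)*(-92) = ((-5 + 3²)*53)*(-92) = ((-5 + 9)*53)*(-92) = (4*53)*(-92) = 212*(-92) = -19504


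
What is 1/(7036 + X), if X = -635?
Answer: 1/6401 ≈ 0.00015623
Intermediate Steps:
1/(7036 + X) = 1/(7036 - 635) = 1/6401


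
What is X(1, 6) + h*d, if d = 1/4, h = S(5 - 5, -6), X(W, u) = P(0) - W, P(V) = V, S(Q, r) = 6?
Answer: 1/2 ≈ 0.50000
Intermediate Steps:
X(W, u) = -W (X(W, u) = 0 - W = -W)
h = 6
d = 1/4 ≈ 0.25000
X(1, 6) + h*d = -1*1 + 6*(1/4) = -1 + 3/2 = 1/2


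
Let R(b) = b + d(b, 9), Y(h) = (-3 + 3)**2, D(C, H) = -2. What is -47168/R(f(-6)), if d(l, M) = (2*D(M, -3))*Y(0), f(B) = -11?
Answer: 4288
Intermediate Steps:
Y(h) = 0 (Y(h) = 0**2 = 0)
d(l, M) = 0 (d(l, M) = (2*(-2))*0 = -4*0 = 0)
R(b) = b (R(b) = b + 0 = b)
-47168/R(f(-6)) = -47168/(-11) = -47168*(-1/11) = 4288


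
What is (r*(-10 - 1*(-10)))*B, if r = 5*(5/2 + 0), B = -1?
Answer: 0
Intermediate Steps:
r = 25/2 (r = 5*(5*(½) + 0) = 5*(5/2 + 0) = 5*(5/2) = 25/2 ≈ 12.500)
(r*(-10 - 1*(-10)))*B = (25*(-10 - 1*(-10))/2)*(-1) = (25*(-10 + 10)/2)*(-1) = ((25/2)*0)*(-1) = 0*(-1) = 0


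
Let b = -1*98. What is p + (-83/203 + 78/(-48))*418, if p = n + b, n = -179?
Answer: -915251/812 ≈ -1127.2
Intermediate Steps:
b = -98
p = -277 (p = -179 - 98 = -277)
p + (-83/203 + 78/(-48))*418 = -277 + (-83/203 + 78/(-48))*418 = -277 + (-83*1/203 + 78*(-1/48))*418 = -277 + (-83/203 - 13/8)*418 = -277 - 3303/1624*418 = -277 - 690327/812 = -915251/812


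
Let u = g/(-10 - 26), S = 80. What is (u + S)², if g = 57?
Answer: 885481/144 ≈ 6149.2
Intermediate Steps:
u = -19/12 (u = 57/(-10 - 26) = 57/(-36) = 57*(-1/36) = -19/12 ≈ -1.5833)
(u + S)² = (-19/12 + 80)² = (941/12)² = 885481/144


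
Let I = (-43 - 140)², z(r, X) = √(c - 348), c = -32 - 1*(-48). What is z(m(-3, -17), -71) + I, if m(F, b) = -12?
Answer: 33489 + 2*I*√83 ≈ 33489.0 + 18.221*I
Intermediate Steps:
c = 16 (c = -32 + 48 = 16)
z(r, X) = 2*I*√83 (z(r, X) = √(16 - 348) = √(-332) = 2*I*√83)
I = 33489 (I = (-183)² = 33489)
z(m(-3, -17), -71) + I = 2*I*√83 + 33489 = 33489 + 2*I*√83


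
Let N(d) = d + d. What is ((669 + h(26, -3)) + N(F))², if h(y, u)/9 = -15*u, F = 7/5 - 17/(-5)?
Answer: 29354724/25 ≈ 1.1742e+6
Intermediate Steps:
F = 24/5 (F = 7*(⅕) - 17*(-⅕) = 7/5 + 17/5 = 24/5 ≈ 4.8000)
h(y, u) = -135*u (h(y, u) = 9*(-15*u) = -135*u)
N(d) = 2*d
((669 + h(26, -3)) + N(F))² = ((669 - 135*(-3)) + 2*(24/5))² = ((669 + 405) + 48/5)² = (1074 + 48/5)² = (5418/5)² = 29354724/25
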